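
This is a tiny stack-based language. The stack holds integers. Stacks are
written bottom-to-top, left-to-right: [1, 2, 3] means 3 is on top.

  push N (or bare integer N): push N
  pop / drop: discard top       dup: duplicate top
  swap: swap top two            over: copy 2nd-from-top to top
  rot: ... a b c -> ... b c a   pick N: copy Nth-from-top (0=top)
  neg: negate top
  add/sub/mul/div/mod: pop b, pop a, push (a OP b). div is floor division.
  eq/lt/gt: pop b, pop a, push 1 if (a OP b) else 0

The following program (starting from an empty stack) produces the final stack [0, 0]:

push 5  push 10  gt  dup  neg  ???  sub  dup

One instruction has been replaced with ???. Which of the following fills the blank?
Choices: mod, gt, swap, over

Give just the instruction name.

Answer: swap

Derivation:
Stack before ???: [0, 0]
Stack after ???:  [0, 0]
Checking each choice:
  mod: modulo by zero
  gt: stack underflow (need 2, have 1)
  swap: MATCH
  over: produces [0, 0, 0]


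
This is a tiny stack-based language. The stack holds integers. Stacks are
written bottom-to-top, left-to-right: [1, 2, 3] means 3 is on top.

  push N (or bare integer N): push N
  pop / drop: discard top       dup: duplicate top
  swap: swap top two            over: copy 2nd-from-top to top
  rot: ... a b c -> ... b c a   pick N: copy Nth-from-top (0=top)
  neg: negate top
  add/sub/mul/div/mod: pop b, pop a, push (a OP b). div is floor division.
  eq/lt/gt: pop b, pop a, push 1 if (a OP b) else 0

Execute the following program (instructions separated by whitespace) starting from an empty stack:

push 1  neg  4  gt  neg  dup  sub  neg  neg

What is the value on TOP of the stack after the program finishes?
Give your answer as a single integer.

Answer: 0

Derivation:
After 'push 1': [1]
After 'neg': [-1]
After 'push 4': [-1, 4]
After 'gt': [0]
After 'neg': [0]
After 'dup': [0, 0]
After 'sub': [0]
After 'neg': [0]
After 'neg': [0]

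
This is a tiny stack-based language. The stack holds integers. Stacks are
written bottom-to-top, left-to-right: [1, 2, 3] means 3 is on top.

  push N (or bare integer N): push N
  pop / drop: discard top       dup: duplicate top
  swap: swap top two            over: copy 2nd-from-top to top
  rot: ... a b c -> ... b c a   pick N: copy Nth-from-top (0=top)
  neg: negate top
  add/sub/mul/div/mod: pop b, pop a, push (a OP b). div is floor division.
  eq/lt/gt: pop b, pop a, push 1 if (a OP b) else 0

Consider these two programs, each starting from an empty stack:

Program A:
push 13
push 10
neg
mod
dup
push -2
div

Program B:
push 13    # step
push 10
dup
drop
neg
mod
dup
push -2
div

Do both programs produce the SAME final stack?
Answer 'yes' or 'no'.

Program A trace:
  After 'push 13': [13]
  After 'push 10': [13, 10]
  After 'neg': [13, -10]
  After 'mod': [-7]
  After 'dup': [-7, -7]
  After 'push -2': [-7, -7, -2]
  After 'div': [-7, 3]
Program A final stack: [-7, 3]

Program B trace:
  After 'push 13': [13]
  After 'push 10': [13, 10]
  After 'dup': [13, 10, 10]
  After 'drop': [13, 10]
  After 'neg': [13, -10]
  After 'mod': [-7]
  After 'dup': [-7, -7]
  After 'push -2': [-7, -7, -2]
  After 'div': [-7, 3]
Program B final stack: [-7, 3]
Same: yes

Answer: yes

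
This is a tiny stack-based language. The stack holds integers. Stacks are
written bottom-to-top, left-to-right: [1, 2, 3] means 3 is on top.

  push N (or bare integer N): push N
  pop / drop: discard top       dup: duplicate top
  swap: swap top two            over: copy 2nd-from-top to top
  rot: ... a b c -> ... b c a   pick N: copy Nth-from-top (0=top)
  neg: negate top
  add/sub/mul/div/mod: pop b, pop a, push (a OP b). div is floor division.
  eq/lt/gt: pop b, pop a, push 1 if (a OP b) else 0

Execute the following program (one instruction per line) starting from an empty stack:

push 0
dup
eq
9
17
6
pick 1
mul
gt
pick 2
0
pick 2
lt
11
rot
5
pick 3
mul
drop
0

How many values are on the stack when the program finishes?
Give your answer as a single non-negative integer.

Answer: 7

Derivation:
After 'push 0': stack = [0] (depth 1)
After 'dup': stack = [0, 0] (depth 2)
After 'eq': stack = [1] (depth 1)
After 'push 9': stack = [1, 9] (depth 2)
After 'push 17': stack = [1, 9, 17] (depth 3)
After 'push 6': stack = [1, 9, 17, 6] (depth 4)
After 'pick 1': stack = [1, 9, 17, 6, 17] (depth 5)
After 'mul': stack = [1, 9, 17, 102] (depth 4)
After 'gt': stack = [1, 9, 0] (depth 3)
After 'pick 2': stack = [1, 9, 0, 1] (depth 4)
After 'push 0': stack = [1, 9, 0, 1, 0] (depth 5)
After 'pick 2': stack = [1, 9, 0, 1, 0, 0] (depth 6)
After 'lt': stack = [1, 9, 0, 1, 0] (depth 5)
After 'push 11': stack = [1, 9, 0, 1, 0, 11] (depth 6)
After 'rot': stack = [1, 9, 0, 0, 11, 1] (depth 6)
After 'push 5': stack = [1, 9, 0, 0, 11, 1, 5] (depth 7)
After 'pick 3': stack = [1, 9, 0, 0, 11, 1, 5, 0] (depth 8)
After 'mul': stack = [1, 9, 0, 0, 11, 1, 0] (depth 7)
After 'drop': stack = [1, 9, 0, 0, 11, 1] (depth 6)
After 'push 0': stack = [1, 9, 0, 0, 11, 1, 0] (depth 7)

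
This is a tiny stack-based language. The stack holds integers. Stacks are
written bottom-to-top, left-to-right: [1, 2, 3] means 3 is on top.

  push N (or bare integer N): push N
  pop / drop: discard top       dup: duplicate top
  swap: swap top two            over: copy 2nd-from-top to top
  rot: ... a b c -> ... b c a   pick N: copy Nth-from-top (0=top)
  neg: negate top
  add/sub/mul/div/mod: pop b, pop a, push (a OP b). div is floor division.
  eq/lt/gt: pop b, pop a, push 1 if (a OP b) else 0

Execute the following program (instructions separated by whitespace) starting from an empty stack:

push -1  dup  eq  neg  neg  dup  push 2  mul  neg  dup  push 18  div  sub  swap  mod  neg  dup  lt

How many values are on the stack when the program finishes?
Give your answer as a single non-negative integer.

After 'push -1': stack = [-1] (depth 1)
After 'dup': stack = [-1, -1] (depth 2)
After 'eq': stack = [1] (depth 1)
After 'neg': stack = [-1] (depth 1)
After 'neg': stack = [1] (depth 1)
After 'dup': stack = [1, 1] (depth 2)
After 'push 2': stack = [1, 1, 2] (depth 3)
After 'mul': stack = [1, 2] (depth 2)
After 'neg': stack = [1, -2] (depth 2)
After 'dup': stack = [1, -2, -2] (depth 3)
After 'push 18': stack = [1, -2, -2, 18] (depth 4)
After 'div': stack = [1, -2, -1] (depth 3)
After 'sub': stack = [1, -1] (depth 2)
After 'swap': stack = [-1, 1] (depth 2)
After 'mod': stack = [0] (depth 1)
After 'neg': stack = [0] (depth 1)
After 'dup': stack = [0, 0] (depth 2)
After 'lt': stack = [0] (depth 1)

Answer: 1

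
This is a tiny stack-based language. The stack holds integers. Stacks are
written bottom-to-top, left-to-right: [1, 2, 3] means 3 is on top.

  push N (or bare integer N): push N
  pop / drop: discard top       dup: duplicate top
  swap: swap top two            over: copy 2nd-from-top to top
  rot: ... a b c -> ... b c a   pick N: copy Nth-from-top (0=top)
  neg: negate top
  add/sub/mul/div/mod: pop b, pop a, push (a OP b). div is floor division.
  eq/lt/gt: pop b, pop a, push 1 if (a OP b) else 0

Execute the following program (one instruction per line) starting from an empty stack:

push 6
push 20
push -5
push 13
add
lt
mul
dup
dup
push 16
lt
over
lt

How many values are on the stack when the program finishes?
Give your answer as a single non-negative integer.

After 'push 6': stack = [6] (depth 1)
After 'push 20': stack = [6, 20] (depth 2)
After 'push -5': stack = [6, 20, -5] (depth 3)
After 'push 13': stack = [6, 20, -5, 13] (depth 4)
After 'add': stack = [6, 20, 8] (depth 3)
After 'lt': stack = [6, 0] (depth 2)
After 'mul': stack = [0] (depth 1)
After 'dup': stack = [0, 0] (depth 2)
After 'dup': stack = [0, 0, 0] (depth 3)
After 'push 16': stack = [0, 0, 0, 16] (depth 4)
After 'lt': stack = [0, 0, 1] (depth 3)
After 'over': stack = [0, 0, 1, 0] (depth 4)
After 'lt': stack = [0, 0, 0] (depth 3)

Answer: 3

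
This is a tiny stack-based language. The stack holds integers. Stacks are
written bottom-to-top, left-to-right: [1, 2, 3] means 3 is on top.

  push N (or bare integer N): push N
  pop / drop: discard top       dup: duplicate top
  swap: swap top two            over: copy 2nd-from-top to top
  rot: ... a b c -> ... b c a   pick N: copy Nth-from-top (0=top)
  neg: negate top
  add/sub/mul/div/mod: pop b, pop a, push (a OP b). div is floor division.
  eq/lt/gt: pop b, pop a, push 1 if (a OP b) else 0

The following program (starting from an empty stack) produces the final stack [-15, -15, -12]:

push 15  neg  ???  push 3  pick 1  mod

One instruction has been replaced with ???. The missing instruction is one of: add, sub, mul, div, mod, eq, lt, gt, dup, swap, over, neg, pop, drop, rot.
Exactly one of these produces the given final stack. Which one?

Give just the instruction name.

Answer: dup

Derivation:
Stack before ???: [-15]
Stack after ???:  [-15, -15]
The instruction that transforms [-15] -> [-15, -15] is: dup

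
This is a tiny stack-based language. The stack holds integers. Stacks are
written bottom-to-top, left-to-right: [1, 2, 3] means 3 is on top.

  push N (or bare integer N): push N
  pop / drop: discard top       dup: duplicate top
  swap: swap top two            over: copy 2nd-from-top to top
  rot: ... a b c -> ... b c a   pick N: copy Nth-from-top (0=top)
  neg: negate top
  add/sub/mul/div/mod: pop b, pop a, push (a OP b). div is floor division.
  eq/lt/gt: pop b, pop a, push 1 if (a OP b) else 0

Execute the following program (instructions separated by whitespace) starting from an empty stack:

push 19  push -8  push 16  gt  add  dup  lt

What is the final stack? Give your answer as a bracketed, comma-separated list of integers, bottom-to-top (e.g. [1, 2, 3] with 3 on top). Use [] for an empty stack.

After 'push 19': [19]
After 'push -8': [19, -8]
After 'push 16': [19, -8, 16]
After 'gt': [19, 0]
After 'add': [19]
After 'dup': [19, 19]
After 'lt': [0]

Answer: [0]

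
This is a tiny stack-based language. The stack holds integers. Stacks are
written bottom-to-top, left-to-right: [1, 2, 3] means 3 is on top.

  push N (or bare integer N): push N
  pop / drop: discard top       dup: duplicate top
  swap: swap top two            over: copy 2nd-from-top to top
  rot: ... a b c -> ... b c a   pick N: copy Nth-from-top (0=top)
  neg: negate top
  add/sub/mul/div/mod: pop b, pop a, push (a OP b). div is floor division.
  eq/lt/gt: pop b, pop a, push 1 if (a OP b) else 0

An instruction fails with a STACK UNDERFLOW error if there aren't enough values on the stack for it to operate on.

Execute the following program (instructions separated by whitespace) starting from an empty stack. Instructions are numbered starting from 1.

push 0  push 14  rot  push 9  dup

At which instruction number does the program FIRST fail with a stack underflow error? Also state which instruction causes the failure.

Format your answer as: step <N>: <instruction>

Answer: step 3: rot

Derivation:
Step 1 ('push 0'): stack = [0], depth = 1
Step 2 ('push 14'): stack = [0, 14], depth = 2
Step 3 ('rot'): needs 3 value(s) but depth is 2 — STACK UNDERFLOW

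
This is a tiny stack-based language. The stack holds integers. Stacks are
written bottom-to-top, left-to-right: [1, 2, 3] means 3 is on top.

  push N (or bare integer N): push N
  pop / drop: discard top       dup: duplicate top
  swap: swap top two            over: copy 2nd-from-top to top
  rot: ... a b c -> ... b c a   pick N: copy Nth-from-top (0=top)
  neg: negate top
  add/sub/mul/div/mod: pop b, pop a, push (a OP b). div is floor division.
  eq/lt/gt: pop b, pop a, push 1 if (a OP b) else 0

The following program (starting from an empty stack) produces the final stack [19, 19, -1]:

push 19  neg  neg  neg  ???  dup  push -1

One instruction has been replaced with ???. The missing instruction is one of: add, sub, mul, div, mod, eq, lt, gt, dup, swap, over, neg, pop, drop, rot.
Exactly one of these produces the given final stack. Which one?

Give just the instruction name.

Answer: neg

Derivation:
Stack before ???: [-19]
Stack after ???:  [19]
The instruction that transforms [-19] -> [19] is: neg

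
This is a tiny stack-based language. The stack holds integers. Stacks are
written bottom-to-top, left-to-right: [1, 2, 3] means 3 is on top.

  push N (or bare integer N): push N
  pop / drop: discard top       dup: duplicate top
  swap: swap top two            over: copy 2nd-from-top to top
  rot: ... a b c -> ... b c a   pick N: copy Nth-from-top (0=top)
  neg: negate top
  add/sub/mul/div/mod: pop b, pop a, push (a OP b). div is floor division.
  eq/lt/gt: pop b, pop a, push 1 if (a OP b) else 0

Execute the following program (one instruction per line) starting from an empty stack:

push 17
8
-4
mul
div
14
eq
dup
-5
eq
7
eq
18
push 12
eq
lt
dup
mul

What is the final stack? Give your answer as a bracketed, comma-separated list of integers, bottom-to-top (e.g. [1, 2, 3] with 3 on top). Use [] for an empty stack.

Answer: [0, 0]

Derivation:
After 'push 17': [17]
After 'push 8': [17, 8]
After 'push -4': [17, 8, -4]
After 'mul': [17, -32]
After 'div': [-1]
After 'push 14': [-1, 14]
After 'eq': [0]
After 'dup': [0, 0]
After 'push -5': [0, 0, -5]
After 'eq': [0, 0]
After 'push 7': [0, 0, 7]
After 'eq': [0, 0]
After 'push 18': [0, 0, 18]
After 'push 12': [0, 0, 18, 12]
After 'eq': [0, 0, 0]
After 'lt': [0, 0]
After 'dup': [0, 0, 0]
After 'mul': [0, 0]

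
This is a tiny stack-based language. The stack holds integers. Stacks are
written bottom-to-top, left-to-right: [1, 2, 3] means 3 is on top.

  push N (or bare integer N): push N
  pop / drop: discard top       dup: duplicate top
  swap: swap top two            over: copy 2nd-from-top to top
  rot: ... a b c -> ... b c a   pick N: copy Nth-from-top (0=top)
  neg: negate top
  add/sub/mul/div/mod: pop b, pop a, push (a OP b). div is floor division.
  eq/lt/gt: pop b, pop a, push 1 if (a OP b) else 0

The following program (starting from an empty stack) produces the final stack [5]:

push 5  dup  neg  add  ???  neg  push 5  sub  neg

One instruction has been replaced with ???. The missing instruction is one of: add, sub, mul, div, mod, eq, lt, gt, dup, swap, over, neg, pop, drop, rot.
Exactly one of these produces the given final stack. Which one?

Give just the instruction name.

Answer: neg

Derivation:
Stack before ???: [0]
Stack after ???:  [0]
The instruction that transforms [0] -> [0] is: neg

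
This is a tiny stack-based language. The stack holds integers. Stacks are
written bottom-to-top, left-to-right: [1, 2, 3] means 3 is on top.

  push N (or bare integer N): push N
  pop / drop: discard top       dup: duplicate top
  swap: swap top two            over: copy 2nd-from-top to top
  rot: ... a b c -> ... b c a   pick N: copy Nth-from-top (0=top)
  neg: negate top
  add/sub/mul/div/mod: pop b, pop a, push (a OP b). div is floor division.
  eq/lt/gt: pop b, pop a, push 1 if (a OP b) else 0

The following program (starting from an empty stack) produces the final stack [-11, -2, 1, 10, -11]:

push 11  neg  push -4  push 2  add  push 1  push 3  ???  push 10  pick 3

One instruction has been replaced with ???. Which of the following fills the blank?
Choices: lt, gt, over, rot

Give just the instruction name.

Stack before ???: [-11, -2, 1, 3]
Stack after ???:  [-11, -2, 1]
Checking each choice:
  lt: MATCH
  gt: produces [-11, -2, 0, 10, -11]
  over: produces [-11, -2, 1, 3, 1, 10, 1]
  rot: produces [-11, 1, 3, -2, 10, 1]


Answer: lt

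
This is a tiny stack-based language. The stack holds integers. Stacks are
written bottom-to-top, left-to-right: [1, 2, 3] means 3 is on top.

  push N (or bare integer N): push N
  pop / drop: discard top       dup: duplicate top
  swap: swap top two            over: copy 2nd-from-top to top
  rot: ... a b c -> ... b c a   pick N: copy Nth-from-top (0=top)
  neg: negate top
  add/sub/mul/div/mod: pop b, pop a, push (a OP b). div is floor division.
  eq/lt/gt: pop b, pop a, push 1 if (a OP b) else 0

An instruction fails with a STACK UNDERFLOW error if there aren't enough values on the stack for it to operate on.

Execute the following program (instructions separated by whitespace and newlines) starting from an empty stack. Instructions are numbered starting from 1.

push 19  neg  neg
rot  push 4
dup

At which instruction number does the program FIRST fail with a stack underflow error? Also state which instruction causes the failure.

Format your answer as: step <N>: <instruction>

Answer: step 4: rot

Derivation:
Step 1 ('push 19'): stack = [19], depth = 1
Step 2 ('neg'): stack = [-19], depth = 1
Step 3 ('neg'): stack = [19], depth = 1
Step 4 ('rot'): needs 3 value(s) but depth is 1 — STACK UNDERFLOW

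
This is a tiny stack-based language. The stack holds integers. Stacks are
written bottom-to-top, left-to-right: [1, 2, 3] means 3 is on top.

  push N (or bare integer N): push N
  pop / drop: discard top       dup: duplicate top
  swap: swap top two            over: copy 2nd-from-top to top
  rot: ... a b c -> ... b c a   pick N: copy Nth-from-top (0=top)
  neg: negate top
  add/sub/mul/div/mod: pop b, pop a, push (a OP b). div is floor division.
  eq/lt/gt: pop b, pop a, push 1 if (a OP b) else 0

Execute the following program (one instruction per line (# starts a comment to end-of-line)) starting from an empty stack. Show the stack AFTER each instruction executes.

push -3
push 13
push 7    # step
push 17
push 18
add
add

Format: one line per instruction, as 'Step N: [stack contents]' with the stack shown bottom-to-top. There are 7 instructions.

Step 1: [-3]
Step 2: [-3, 13]
Step 3: [-3, 13, 7]
Step 4: [-3, 13, 7, 17]
Step 5: [-3, 13, 7, 17, 18]
Step 6: [-3, 13, 7, 35]
Step 7: [-3, 13, 42]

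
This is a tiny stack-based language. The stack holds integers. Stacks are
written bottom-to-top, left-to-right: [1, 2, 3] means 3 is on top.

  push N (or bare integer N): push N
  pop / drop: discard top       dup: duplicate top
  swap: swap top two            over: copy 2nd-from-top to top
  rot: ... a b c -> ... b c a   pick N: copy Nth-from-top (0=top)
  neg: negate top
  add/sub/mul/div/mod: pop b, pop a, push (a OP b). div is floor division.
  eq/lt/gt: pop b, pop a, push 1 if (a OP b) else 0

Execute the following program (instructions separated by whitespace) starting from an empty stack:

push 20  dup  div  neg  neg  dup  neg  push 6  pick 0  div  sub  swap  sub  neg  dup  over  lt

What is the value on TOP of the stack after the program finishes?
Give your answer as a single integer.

After 'push 20': [20]
After 'dup': [20, 20]
After 'div': [1]
After 'neg': [-1]
After 'neg': [1]
After 'dup': [1, 1]
After 'neg': [1, -1]
After 'push 6': [1, -1, 6]
After 'pick 0': [1, -1, 6, 6]
After 'div': [1, -1, 1]
After 'sub': [1, -2]
After 'swap': [-2, 1]
After 'sub': [-3]
After 'neg': [3]
After 'dup': [3, 3]
After 'over': [3, 3, 3]
After 'lt': [3, 0]

Answer: 0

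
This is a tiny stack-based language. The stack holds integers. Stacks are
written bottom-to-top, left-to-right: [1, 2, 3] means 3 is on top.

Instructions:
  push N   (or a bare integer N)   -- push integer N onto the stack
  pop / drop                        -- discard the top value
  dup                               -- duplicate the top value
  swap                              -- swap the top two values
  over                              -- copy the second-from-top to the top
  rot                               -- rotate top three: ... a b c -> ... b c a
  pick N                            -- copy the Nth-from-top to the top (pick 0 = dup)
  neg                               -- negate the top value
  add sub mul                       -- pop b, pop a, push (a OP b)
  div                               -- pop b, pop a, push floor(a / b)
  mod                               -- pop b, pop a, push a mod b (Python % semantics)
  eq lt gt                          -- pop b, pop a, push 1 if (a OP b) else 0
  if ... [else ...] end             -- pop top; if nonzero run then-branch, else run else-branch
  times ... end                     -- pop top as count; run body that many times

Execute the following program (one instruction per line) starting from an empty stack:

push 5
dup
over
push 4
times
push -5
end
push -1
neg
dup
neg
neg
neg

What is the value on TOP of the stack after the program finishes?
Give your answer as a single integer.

After 'push 5': [5]
After 'dup': [5, 5]
After 'over': [5, 5, 5]
After 'push 4': [5, 5, 5, 4]
After 'times': [5, 5, 5]
After 'push -5': [5, 5, 5, -5]
After 'push -5': [5, 5, 5, -5, -5]
After 'push -5': [5, 5, 5, -5, -5, -5]
After 'push -5': [5, 5, 5, -5, -5, -5, -5]
After 'push -1': [5, 5, 5, -5, -5, -5, -5, -1]
After 'neg': [5, 5, 5, -5, -5, -5, -5, 1]
After 'dup': [5, 5, 5, -5, -5, -5, -5, 1, 1]
After 'neg': [5, 5, 5, -5, -5, -5, -5, 1, -1]
After 'neg': [5, 5, 5, -5, -5, -5, -5, 1, 1]
After 'neg': [5, 5, 5, -5, -5, -5, -5, 1, -1]

Answer: -1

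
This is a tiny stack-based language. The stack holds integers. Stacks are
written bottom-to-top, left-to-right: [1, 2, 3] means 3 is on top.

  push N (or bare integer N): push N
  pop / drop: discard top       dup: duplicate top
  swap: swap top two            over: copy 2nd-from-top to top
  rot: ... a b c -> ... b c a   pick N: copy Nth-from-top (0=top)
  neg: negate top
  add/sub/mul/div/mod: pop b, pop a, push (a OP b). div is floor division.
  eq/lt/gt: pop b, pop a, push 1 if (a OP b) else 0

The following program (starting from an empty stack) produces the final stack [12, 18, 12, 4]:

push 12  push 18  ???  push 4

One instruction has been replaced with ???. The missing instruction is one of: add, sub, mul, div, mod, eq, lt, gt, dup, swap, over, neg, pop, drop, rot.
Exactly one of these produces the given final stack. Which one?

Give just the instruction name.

Answer: over

Derivation:
Stack before ???: [12, 18]
Stack after ???:  [12, 18, 12]
The instruction that transforms [12, 18] -> [12, 18, 12] is: over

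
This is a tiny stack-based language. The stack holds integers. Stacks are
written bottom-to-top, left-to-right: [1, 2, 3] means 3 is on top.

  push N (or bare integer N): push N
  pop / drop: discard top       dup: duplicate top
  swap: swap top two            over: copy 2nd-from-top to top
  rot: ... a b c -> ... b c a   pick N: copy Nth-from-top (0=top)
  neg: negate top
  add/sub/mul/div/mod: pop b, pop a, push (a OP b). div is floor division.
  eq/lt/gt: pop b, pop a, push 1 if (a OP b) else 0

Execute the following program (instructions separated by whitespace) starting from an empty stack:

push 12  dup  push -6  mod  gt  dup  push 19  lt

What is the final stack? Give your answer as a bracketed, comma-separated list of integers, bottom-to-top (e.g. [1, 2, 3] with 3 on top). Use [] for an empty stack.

Answer: [1, 1]

Derivation:
After 'push 12': [12]
After 'dup': [12, 12]
After 'push -6': [12, 12, -6]
After 'mod': [12, 0]
After 'gt': [1]
After 'dup': [1, 1]
After 'push 19': [1, 1, 19]
After 'lt': [1, 1]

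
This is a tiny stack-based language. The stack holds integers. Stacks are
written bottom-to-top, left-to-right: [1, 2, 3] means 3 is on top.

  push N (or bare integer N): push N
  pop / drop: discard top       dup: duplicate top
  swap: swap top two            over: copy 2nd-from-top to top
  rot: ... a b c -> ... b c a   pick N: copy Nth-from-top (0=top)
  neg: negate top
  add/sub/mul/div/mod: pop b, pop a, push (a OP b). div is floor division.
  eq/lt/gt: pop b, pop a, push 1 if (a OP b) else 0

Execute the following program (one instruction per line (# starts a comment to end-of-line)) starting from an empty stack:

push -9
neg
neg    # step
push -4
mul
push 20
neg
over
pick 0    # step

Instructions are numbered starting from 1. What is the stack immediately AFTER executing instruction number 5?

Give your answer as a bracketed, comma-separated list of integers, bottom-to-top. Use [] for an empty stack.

Step 1 ('push -9'): [-9]
Step 2 ('neg'): [9]
Step 3 ('neg'): [-9]
Step 4 ('push -4'): [-9, -4]
Step 5 ('mul'): [36]

Answer: [36]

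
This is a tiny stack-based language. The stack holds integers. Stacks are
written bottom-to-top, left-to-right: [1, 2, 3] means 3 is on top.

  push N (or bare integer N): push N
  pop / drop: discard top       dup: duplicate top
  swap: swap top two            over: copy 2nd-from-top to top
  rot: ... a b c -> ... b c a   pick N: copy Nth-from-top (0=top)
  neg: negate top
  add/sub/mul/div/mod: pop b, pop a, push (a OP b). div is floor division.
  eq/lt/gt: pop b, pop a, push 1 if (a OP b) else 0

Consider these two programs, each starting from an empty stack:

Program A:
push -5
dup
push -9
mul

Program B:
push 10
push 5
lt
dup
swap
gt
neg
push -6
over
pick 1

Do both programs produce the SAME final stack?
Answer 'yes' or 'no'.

Program A trace:
  After 'push -5': [-5]
  After 'dup': [-5, -5]
  After 'push -9': [-5, -5, -9]
  After 'mul': [-5, 45]
Program A final stack: [-5, 45]

Program B trace:
  After 'push 10': [10]
  After 'push 5': [10, 5]
  After 'lt': [0]
  After 'dup': [0, 0]
  After 'swap': [0, 0]
  After 'gt': [0]
  After 'neg': [0]
  After 'push -6': [0, -6]
  After 'over': [0, -6, 0]
  After 'pick 1': [0, -6, 0, -6]
Program B final stack: [0, -6, 0, -6]
Same: no

Answer: no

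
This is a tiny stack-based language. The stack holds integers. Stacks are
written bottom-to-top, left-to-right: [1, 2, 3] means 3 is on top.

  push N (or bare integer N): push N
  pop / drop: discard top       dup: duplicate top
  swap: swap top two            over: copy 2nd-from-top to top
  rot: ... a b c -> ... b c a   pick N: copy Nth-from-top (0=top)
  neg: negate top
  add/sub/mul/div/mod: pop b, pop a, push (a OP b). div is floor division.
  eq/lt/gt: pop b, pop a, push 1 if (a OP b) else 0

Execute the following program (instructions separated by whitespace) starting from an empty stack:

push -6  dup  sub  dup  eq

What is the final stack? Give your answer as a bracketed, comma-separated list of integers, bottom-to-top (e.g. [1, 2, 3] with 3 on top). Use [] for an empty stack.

Answer: [1]

Derivation:
After 'push -6': [-6]
After 'dup': [-6, -6]
After 'sub': [0]
After 'dup': [0, 0]
After 'eq': [1]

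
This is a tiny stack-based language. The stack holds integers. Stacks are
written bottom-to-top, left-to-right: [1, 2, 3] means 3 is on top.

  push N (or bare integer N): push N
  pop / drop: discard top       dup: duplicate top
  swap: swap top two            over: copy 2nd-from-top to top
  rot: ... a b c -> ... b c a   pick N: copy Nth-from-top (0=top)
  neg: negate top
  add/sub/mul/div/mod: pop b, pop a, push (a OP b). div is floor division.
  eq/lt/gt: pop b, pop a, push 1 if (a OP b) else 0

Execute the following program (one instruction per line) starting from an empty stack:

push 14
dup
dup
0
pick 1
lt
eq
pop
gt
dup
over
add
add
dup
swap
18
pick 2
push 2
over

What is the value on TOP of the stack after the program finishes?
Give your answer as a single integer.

After 'push 14': [14]
After 'dup': [14, 14]
After 'dup': [14, 14, 14]
After 'push 0': [14, 14, 14, 0]
After 'pick 1': [14, 14, 14, 0, 14]
After 'lt': [14, 14, 14, 1]
After 'eq': [14, 14, 0]
After 'pop': [14, 14]
After 'gt': [0]
After 'dup': [0, 0]
After 'over': [0, 0, 0]
After 'add': [0, 0]
After 'add': [0]
After 'dup': [0, 0]
After 'swap': [0, 0]
After 'push 18': [0, 0, 18]
After 'pick 2': [0, 0, 18, 0]
After 'push 2': [0, 0, 18, 0, 2]
After 'over': [0, 0, 18, 0, 2, 0]

Answer: 0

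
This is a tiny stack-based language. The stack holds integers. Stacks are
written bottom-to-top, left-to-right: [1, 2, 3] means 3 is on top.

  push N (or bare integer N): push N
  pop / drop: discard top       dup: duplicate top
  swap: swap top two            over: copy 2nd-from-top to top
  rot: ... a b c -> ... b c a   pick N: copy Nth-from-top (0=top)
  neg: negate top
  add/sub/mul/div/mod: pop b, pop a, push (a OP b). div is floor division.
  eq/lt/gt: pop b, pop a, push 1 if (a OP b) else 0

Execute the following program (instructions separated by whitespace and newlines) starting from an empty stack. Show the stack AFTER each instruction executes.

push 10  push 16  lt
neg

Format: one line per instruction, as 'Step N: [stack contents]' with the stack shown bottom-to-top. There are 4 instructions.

Step 1: [10]
Step 2: [10, 16]
Step 3: [1]
Step 4: [-1]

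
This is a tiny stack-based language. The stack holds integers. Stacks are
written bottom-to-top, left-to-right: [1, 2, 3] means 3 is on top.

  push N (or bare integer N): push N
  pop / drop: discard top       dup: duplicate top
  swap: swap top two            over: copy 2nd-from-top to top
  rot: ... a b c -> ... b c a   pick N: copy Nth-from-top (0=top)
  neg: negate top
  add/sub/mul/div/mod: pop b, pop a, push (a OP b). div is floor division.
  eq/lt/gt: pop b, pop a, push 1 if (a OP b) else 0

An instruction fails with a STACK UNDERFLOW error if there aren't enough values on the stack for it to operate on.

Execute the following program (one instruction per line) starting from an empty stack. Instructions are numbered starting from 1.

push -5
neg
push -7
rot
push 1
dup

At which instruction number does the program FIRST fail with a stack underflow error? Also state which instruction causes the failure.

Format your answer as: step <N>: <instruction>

Step 1 ('push -5'): stack = [-5], depth = 1
Step 2 ('neg'): stack = [5], depth = 1
Step 3 ('push -7'): stack = [5, -7], depth = 2
Step 4 ('rot'): needs 3 value(s) but depth is 2 — STACK UNDERFLOW

Answer: step 4: rot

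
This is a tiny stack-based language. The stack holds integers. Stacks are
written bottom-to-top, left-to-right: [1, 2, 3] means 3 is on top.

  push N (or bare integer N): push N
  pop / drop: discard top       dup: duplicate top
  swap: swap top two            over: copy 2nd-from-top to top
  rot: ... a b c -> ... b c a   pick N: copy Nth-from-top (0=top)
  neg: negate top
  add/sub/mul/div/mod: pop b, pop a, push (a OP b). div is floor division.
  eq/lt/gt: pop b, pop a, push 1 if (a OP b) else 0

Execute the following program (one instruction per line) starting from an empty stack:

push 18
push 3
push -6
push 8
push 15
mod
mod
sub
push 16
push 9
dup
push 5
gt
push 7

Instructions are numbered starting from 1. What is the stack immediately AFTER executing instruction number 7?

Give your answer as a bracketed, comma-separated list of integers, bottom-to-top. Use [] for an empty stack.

Step 1 ('push 18'): [18]
Step 2 ('push 3'): [18, 3]
Step 3 ('push -6'): [18, 3, -6]
Step 4 ('push 8'): [18, 3, -6, 8]
Step 5 ('push 15'): [18, 3, -6, 8, 15]
Step 6 ('mod'): [18, 3, -6, 8]
Step 7 ('mod'): [18, 3, 2]

Answer: [18, 3, 2]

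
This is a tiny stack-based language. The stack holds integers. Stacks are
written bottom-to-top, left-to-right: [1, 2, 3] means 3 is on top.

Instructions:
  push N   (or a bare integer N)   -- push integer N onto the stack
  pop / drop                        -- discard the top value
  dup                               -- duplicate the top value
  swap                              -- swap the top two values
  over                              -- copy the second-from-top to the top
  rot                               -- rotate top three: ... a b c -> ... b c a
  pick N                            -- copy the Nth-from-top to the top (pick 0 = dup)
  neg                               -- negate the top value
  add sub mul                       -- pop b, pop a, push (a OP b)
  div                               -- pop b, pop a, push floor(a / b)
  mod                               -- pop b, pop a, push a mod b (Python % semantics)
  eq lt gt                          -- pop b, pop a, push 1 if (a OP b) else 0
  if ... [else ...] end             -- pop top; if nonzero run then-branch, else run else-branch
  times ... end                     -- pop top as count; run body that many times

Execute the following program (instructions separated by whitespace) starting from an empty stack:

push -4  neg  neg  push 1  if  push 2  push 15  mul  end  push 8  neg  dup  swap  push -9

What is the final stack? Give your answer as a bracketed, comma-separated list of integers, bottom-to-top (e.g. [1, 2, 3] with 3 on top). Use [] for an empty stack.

After 'push -4': [-4]
After 'neg': [4]
After 'neg': [-4]
After 'push 1': [-4, 1]
After 'if': [-4]
After 'push 2': [-4, 2]
After 'push 15': [-4, 2, 15]
After 'mul': [-4, 30]
After 'push 8': [-4, 30, 8]
After 'neg': [-4, 30, -8]
After 'dup': [-4, 30, -8, -8]
After 'swap': [-4, 30, -8, -8]
After 'push -9': [-4, 30, -8, -8, -9]

Answer: [-4, 30, -8, -8, -9]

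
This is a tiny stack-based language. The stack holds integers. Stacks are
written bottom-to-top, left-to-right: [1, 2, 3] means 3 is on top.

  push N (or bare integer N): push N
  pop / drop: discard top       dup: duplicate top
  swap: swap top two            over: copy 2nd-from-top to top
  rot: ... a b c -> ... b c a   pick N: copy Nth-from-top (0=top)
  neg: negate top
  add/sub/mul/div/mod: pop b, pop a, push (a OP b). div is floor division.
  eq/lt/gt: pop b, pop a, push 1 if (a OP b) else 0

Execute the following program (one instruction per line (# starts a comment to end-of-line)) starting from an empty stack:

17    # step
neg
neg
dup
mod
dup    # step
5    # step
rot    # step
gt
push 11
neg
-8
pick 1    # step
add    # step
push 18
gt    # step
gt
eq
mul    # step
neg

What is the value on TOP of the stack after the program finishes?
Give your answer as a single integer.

After 'push 17': [17]
After 'neg': [-17]
After 'neg': [17]
After 'dup': [17, 17]
After 'mod': [0]
After 'dup': [0, 0]
After 'push 5': [0, 0, 5]
After 'rot': [0, 5, 0]
After 'gt': [0, 1]
After 'push 11': [0, 1, 11]
After 'neg': [0, 1, -11]
After 'push -8': [0, 1, -11, -8]
After 'pick 1': [0, 1, -11, -8, -11]
After 'add': [0, 1, -11, -19]
After 'push 18': [0, 1, -11, -19, 18]
After 'gt': [0, 1, -11, 0]
After 'gt': [0, 1, 0]
After 'eq': [0, 0]
After 'mul': [0]
After 'neg': [0]

Answer: 0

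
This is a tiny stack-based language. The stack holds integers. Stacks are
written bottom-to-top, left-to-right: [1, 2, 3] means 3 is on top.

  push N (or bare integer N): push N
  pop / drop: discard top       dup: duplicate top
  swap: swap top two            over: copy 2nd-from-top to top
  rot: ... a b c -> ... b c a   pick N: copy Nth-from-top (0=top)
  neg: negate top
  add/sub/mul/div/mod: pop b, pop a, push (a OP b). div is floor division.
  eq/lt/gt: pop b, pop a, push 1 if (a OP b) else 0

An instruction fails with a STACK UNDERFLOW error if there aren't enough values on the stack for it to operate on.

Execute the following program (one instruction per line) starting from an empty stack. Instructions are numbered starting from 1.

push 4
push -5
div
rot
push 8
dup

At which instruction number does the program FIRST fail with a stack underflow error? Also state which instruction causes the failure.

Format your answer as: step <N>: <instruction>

Step 1 ('push 4'): stack = [4], depth = 1
Step 2 ('push -5'): stack = [4, -5], depth = 2
Step 3 ('div'): stack = [-1], depth = 1
Step 4 ('rot'): needs 3 value(s) but depth is 1 — STACK UNDERFLOW

Answer: step 4: rot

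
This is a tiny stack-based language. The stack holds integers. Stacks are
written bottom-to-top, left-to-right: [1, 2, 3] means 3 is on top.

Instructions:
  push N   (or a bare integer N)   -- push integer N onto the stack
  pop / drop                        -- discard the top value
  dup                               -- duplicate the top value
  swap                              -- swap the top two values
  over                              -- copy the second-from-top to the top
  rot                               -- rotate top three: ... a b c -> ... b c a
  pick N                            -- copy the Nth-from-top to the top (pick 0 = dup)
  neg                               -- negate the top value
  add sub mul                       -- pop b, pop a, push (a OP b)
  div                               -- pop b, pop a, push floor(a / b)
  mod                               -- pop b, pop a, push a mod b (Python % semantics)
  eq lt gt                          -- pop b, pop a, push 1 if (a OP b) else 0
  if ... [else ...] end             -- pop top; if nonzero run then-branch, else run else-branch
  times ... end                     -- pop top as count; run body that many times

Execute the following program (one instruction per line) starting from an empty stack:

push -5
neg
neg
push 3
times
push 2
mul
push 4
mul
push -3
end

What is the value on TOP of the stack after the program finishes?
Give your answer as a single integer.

Answer: -3

Derivation:
After 'push -5': [-5]
After 'neg': [5]
After 'neg': [-5]
After 'push 3': [-5, 3]
After 'times': [-5]
After 'push 2': [-5, 2]
After 'mul': [-10]
After 'push 4': [-10, 4]
After 'mul': [-40]
After 'push -3': [-40, -3]
After 'push 2': [-40, -3, 2]
After 'mul': [-40, -6]
After 'push 4': [-40, -6, 4]
After 'mul': [-40, -24]
After 'push -3': [-40, -24, -3]
After 'push 2': [-40, -24, -3, 2]
After 'mul': [-40, -24, -6]
After 'push 4': [-40, -24, -6, 4]
After 'mul': [-40, -24, -24]
After 'push -3': [-40, -24, -24, -3]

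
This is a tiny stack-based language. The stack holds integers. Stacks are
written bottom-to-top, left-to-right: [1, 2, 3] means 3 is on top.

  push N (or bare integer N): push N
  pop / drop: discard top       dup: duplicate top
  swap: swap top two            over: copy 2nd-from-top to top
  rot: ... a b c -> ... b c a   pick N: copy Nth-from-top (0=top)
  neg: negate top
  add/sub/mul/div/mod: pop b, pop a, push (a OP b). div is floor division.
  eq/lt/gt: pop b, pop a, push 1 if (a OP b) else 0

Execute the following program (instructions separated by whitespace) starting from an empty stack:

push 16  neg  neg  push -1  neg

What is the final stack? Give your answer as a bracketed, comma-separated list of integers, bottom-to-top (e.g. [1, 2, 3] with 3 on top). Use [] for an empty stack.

After 'push 16': [16]
After 'neg': [-16]
After 'neg': [16]
After 'push -1': [16, -1]
After 'neg': [16, 1]

Answer: [16, 1]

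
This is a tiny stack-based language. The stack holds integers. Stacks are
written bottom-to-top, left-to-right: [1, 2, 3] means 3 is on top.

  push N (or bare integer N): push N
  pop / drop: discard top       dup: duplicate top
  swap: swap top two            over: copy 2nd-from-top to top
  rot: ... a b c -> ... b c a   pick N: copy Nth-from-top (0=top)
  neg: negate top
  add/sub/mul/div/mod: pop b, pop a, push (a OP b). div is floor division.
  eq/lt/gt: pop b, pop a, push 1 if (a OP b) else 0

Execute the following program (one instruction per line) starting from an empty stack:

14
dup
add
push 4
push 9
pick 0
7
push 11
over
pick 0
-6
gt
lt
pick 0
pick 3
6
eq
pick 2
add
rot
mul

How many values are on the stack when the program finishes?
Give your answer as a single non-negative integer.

Answer: 8

Derivation:
After 'push 14': stack = [14] (depth 1)
After 'dup': stack = [14, 14] (depth 2)
After 'add': stack = [28] (depth 1)
After 'push 4': stack = [28, 4] (depth 2)
After 'push 9': stack = [28, 4, 9] (depth 3)
After 'pick 0': stack = [28, 4, 9, 9] (depth 4)
After 'push 7': stack = [28, 4, 9, 9, 7] (depth 5)
After 'push 11': stack = [28, 4, 9, 9, 7, 11] (depth 6)
After 'over': stack = [28, 4, 9, 9, 7, 11, 7] (depth 7)
After 'pick 0': stack = [28, 4, 9, 9, 7, 11, 7, 7] (depth 8)
  ...
After 'gt': stack = [28, 4, 9, 9, 7, 11, 7, 1] (depth 8)
After 'lt': stack = [28, 4, 9, 9, 7, 11, 0] (depth 7)
After 'pick 0': stack = [28, 4, 9, 9, 7, 11, 0, 0] (depth 8)
After 'pick 3': stack = [28, 4, 9, 9, 7, 11, 0, 0, 7] (depth 9)
After 'push 6': stack = [28, 4, 9, 9, 7, 11, 0, 0, 7, 6] (depth 10)
After 'eq': stack = [28, 4, 9, 9, 7, 11, 0, 0, 0] (depth 9)
After 'pick 2': stack = [28, 4, 9, 9, 7, 11, 0, 0, 0, 0] (depth 10)
After 'add': stack = [28, 4, 9, 9, 7, 11, 0, 0, 0] (depth 9)
After 'rot': stack = [28, 4, 9, 9, 7, 11, 0, 0, 0] (depth 9)
After 'mul': stack = [28, 4, 9, 9, 7, 11, 0, 0] (depth 8)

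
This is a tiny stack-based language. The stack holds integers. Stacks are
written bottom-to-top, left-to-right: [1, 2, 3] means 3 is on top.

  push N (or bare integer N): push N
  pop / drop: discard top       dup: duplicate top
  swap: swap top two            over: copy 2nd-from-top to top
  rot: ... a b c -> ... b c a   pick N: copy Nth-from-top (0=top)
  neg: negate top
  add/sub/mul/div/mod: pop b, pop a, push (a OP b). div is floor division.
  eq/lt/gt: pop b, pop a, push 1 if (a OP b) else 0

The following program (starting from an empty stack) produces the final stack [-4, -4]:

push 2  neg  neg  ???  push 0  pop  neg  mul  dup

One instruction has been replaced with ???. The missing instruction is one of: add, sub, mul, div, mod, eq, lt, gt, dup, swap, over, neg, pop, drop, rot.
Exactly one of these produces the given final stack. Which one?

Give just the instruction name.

Stack before ???: [2]
Stack after ???:  [2, 2]
The instruction that transforms [2] -> [2, 2] is: dup

Answer: dup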